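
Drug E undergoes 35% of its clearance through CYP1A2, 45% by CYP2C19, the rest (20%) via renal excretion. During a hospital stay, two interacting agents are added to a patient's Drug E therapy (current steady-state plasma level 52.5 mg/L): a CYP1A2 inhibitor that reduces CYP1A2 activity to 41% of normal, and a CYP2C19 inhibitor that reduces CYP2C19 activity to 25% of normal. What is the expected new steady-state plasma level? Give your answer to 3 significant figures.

115 mg/L

CYP1A2: 0.35 × 0.41 = 0.1435
CYP2C19: 0.45 × 0.25 = 0.1125
Other: 0.2 (unchanged)
CL_new/CL_old = 0.1435 + 0.1125 + 0.2 = 0.456.
New steady-state plasma level = 52.5 / 0.456 = 115 mg/L (concentration scales inversely with clearance).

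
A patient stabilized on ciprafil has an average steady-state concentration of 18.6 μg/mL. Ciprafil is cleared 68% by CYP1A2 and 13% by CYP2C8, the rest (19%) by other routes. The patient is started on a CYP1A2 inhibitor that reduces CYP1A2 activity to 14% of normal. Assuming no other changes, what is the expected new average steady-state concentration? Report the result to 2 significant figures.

45 μg/mL

The CYP1A2 pathway (68% of clearance) falls to 0.14× activity: 0.68 × 0.14 = 0.0952.
CYP2C8 (13%) and the residual 19% are unaffected.
Relative clearance = 0.0952 + 0.13 + 0.19 = 0.4152.
New average steady-state concentration = baseline ÷ relative clearance = 18.6 / 0.4152 = 45 μg/mL.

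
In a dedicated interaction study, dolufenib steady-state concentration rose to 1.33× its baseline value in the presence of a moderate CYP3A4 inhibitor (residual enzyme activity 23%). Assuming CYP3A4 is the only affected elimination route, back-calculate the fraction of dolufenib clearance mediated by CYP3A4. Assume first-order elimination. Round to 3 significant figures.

CL'/CL = 1 / 1.33 = 0.7519
0.23·fm + (1 − fm) = 0.7519
fm = (0.7519 − 1) / (0.23 − 1) = 0.322

0.322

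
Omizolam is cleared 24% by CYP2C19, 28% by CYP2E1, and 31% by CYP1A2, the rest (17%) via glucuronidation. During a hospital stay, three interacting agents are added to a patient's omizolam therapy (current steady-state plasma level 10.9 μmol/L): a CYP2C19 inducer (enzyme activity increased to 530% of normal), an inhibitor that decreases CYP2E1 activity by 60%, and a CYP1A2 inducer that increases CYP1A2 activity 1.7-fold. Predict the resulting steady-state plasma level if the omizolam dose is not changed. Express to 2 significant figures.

The CYP2C19 pathway (24% of clearance) increases to 5.3× activity: 0.24 × 5.3 = 1.272.
The CYP2E1 pathway (28% of clearance) drops to 0.4× activity: 0.28 × 0.4 = 0.112.
The CYP1A2 pathway (31% of clearance) rises to 1.7× activity: 0.31 × 1.7 = 0.527.
The remaining 17% of clearance is unaffected.
New clearance relative to baseline: 1.272 + 0.112 + 0.527 + 0.17 = 2.081.
Dividing the baseline by the relative clearance: 10.9 / 2.081 = 5.2 μmol/L.

5.2 μmol/L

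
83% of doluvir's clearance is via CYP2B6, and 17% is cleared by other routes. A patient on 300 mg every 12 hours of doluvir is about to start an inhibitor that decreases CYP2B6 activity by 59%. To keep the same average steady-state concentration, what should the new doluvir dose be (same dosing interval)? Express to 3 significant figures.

153 mg

The CYP2B6 pathway (83% of clearance) is reduced to 0.41× activity: 0.83 × 0.41 = 0.3403.
Non-CYP routes (17%) are unchanged.
CL_new/CL_old = 0.3403 + 0.17 = 0.5103.
Css,avg = (dose rate)/CL, so holding Css fixed requires dose ∝ CL: 300 × 0.5103 = 153 mg.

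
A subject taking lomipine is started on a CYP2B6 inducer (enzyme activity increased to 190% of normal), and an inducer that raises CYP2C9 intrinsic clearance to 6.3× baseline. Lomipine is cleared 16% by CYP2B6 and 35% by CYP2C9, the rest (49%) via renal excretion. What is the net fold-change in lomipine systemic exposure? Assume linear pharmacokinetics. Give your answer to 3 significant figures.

0.333

The CYP2B6 pathway (16% of clearance) rises to 1.9× activity: 0.16 × 1.9 = 0.304.
The CYP2C9 pathway (35% of clearance) is boosted to 6.3× activity: 0.35 × 6.3 = 2.205.
Non-CYP routes (49%) are unchanged.
CL_new/CL_old = 0.304 + 2.205 + 0.49 = 2.999.
Net systemic exposure ratio = 1 / 2.999 = 0.333.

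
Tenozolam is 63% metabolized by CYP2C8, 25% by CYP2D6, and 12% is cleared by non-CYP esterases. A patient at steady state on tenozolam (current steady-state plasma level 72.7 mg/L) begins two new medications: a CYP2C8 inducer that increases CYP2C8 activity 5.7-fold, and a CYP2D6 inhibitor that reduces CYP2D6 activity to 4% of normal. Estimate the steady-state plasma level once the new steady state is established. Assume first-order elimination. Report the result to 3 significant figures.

19.5 mg/L

The CYP2C8 pathway (63% of clearance) rises to 5.7× activity: 0.63 × 5.7 = 3.591.
The CYP2D6 pathway (25% of clearance) drops to 0.04× activity: 0.25 × 0.04 = 0.01.
Non-CYP routes (12%) are unchanged.
Relative clearance = 3.591 + 0.01 + 0.12 = 3.721.
Steady-state plasma level ∝ 1/CL: new value = 72.7 / 3.721 = 19.5 mg/L.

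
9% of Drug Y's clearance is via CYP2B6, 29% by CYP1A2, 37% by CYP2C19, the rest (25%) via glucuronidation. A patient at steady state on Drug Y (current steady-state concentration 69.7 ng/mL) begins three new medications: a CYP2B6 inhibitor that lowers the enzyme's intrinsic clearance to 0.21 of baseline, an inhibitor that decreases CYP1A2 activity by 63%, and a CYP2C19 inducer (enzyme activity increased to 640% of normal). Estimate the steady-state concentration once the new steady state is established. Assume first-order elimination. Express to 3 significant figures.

CYP2B6: 0.09 × 0.21 = 0.0189
CYP1A2: 0.29 × 0.37 = 0.1073
CYP2C19: 0.37 × 6.4 = 2.368
Other: 0.25 (unchanged)
Relative clearance = 0.0189 + 0.1073 + 2.368 + 0.25 = 2.7442.
New steady-state concentration = 69.7 / 2.7442 = 25.4 ng/mL (concentration scales inversely with clearance).

25.4 ng/mL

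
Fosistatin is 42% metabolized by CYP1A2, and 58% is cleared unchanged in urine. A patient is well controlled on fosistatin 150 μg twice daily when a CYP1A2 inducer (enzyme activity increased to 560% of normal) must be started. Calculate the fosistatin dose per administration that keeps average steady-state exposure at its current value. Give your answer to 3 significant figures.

The CYP1A2 pathway (42% of clearance) rises to 5.6× activity: 0.42 × 5.6 = 2.352.
The remaining 58% of clearance is unaffected.
Relative clearance = 2.352 + 0.58 = 2.932.
Css,avg = (dose rate)/CL, so holding Css fixed requires dose ∝ CL: 150 × 2.932 = 440 μg.

440 μg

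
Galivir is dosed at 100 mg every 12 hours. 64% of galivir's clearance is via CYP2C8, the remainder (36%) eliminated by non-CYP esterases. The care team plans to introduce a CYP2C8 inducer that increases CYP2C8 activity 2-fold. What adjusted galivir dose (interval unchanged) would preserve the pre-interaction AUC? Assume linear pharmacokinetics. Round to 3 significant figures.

CYP2C8: 0.64 × 2 = 1.28
Other: 0.36 (unchanged)
CL_new/CL_old = 1.28 + 0.36 = 1.64.
Exposure is unchanged when dose changes in proportion to clearance. New dose = 100 mg × 1.64 = 164 mg.

164 mg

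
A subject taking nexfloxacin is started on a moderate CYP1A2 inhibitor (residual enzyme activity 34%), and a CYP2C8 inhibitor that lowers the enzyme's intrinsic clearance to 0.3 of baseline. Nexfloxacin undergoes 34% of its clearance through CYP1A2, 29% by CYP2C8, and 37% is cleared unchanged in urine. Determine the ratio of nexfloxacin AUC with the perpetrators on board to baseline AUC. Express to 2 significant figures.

The CYP1A2 pathway (34% of clearance) is reduced to 0.34× activity: 0.34 × 0.34 = 0.1156.
The CYP2C8 pathway (29% of clearance) falls to 0.3× activity: 0.29 × 0.3 = 0.087.
Non-CYP routes (37%) are unchanged.
CL_new/CL_old = 0.1156 + 0.087 + 0.37 = 0.5726.
AUC ∝ 1/CL: fold-change = 1 / 0.5726 = 1.7.

1.7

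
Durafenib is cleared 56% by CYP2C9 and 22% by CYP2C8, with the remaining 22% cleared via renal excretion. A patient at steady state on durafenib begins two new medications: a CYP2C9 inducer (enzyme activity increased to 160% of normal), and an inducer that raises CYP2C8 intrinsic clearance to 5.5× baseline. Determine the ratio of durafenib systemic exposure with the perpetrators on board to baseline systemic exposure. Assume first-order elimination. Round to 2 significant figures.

The CYP2C9 pathway (56% of clearance) rises to 1.6× activity: 0.56 × 1.6 = 0.896.
The CYP2C8 pathway (22% of clearance) increases to 5.5× activity: 0.22 × 5.5 = 1.21.
Non-CYP routes (22%) are unchanged.
Relative clearance = 0.896 + 1.21 + 0.22 = 2.326.
Because systemic exposure varies inversely with clearance, the combined effect is 1 / 2.326 = 0.43.

0.43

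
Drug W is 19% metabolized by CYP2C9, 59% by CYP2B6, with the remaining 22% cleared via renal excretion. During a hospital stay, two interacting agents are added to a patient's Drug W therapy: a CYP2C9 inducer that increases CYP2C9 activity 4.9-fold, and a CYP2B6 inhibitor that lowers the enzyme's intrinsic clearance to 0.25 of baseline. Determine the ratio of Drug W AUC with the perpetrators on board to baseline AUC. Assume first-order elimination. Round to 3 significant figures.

CYP2C9: 0.19 × 4.9 = 0.931
CYP2B6: 0.59 × 0.25 = 0.1475
Other: 0.22 (unchanged)
New clearance relative to baseline: 0.931 + 0.1475 + 0.22 = 1.2985.
Net AUC ratio = 1 / 1.2985 = 0.770.

0.770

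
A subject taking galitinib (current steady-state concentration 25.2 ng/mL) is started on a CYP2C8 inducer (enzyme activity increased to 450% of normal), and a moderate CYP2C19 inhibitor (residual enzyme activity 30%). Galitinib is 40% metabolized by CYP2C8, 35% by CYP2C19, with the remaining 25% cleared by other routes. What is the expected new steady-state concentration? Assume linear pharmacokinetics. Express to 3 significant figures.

CYP2C8: 0.4 × 4.5 = 1.8
CYP2C19: 0.35 × 0.3 = 0.105
Other: 0.25 (unchanged)
CL_new/CL_old = 1.8 + 0.105 + 0.25 = 2.155.
New steady-state concentration = 25.2 / 2.155 = 11.7 ng/mL (concentration scales inversely with clearance).

11.7 ng/mL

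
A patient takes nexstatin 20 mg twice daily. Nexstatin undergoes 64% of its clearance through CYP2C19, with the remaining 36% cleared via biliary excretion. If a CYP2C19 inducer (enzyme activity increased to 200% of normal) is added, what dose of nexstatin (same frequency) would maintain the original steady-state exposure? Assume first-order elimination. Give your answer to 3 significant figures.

CYP2C19: 0.64 × 2 = 1.28
Other: 0.36 (unchanged)
Relative clearance = 1.28 + 0.36 = 1.64.
Css,avg = (dose rate)/CL, so holding Css fixed requires dose ∝ CL: 20 × 1.64 = 32.8 mg.

32.8 mg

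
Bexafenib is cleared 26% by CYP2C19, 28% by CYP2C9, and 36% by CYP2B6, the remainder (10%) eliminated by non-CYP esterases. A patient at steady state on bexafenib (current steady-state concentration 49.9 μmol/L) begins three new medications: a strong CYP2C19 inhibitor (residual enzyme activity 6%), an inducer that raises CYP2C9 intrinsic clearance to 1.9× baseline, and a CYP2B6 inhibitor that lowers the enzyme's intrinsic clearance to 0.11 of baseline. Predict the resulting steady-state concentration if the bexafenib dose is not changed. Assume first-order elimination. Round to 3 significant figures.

72.6 μmol/L

The CYP2C19 pathway (26% of clearance) drops to 0.06× activity: 0.26 × 0.06 = 0.0156.
The CYP2C9 pathway (28% of clearance) increases to 1.9× activity: 0.28 × 1.9 = 0.532.
The CYP2B6 pathway (36% of clearance) drops to 0.11× activity: 0.36 × 0.11 = 0.0396.
Non-CYP routes (10%) are unchanged.
CL_new/CL_old = 0.0156 + 0.532 + 0.0396 + 0.1 = 0.6872.
Steady-state concentration ∝ 1/CL: new value = 49.9 / 0.6872 = 72.6 μmol/L.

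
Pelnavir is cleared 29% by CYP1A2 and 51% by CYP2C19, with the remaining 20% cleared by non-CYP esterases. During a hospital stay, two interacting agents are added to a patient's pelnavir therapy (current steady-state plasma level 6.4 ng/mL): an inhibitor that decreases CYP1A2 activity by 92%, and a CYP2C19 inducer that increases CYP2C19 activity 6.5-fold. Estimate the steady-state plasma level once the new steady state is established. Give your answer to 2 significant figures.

1.8 ng/mL

The CYP1A2 pathway (29% of clearance) falls to 0.08× activity: 0.29 × 0.08 = 0.0232.
The CYP2C19 pathway (51% of clearance) rises to 6.5× activity: 0.51 × 6.5 = 3.315.
Non-CYP routes (20%) are unchanged.
Relative clearance = 0.0232 + 3.315 + 0.2 = 3.5382.
Dividing the baseline by the relative clearance: 6.4 / 3.5382 = 1.8 ng/mL.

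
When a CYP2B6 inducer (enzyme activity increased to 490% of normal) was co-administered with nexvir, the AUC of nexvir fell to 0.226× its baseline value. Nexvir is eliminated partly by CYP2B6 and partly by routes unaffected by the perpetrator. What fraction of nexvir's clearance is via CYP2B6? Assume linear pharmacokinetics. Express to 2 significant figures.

0.88

Let x = fm,CYP2B6. Because AUC ∝ 1/CL, relative clearance rose to 1/0.226 = 4.425.
Setting x·4.9 + (1 − x) = 4.425 and solving: x = (4.425 − 1)/(4.9 − 1) = 0.88.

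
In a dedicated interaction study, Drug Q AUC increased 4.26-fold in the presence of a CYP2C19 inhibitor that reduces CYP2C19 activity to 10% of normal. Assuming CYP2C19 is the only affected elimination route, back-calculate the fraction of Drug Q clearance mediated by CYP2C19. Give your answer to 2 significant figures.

Let fm be the CYP2C19 fraction. New clearance relative to baseline = fm × 0.1 + (1 − fm).
AUC ratio = 1 / (new CL fraction), so new CL fraction = 1 / 4.26 = 0.2347.
fm × 0.1 + 1 − fm = 0.2347  ⇒  fm × (0.1 − 1) = −0.7653  ⇒  fm = 0.85.

0.85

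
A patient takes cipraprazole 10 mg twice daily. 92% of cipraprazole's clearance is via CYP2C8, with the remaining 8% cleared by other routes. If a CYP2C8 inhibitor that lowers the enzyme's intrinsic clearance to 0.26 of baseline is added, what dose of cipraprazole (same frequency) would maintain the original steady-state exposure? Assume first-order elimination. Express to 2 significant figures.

The CYP2C8 pathway (92% of clearance) drops to 0.26× activity: 0.92 × 0.26 = 0.2392.
Non-CYP routes (8%) are unchanged.
CL_new/CL_old = 0.2392 + 0.08 = 0.3192.
Css,avg = (dose rate)/CL, so holding Css fixed requires dose ∝ CL: 10 × 0.3192 = 3.2 mg.

3.2 mg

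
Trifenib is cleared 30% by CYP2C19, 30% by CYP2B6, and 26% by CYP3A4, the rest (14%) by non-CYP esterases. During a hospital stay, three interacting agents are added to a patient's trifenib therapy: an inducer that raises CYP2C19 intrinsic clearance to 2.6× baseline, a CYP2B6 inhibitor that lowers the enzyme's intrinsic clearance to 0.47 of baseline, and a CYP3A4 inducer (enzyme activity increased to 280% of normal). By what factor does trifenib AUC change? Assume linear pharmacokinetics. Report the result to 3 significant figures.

CYP2C19: 0.3 × 2.6 = 0.78
CYP2B6: 0.3 × 0.47 = 0.141
CYP3A4: 0.26 × 2.8 = 0.728
Other: 0.14 (unchanged)
New clearance relative to baseline: 0.78 + 0.141 + 0.728 + 0.14 = 1.789.
Because AUC varies inversely with clearance, the combined effect is 1 / 1.789 = 0.559.

0.559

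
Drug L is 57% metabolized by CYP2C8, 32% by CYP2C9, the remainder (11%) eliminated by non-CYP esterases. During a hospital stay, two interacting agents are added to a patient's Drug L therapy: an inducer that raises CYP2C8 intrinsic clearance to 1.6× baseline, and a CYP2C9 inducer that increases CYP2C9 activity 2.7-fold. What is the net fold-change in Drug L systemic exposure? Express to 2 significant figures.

0.53

The CYP2C8 pathway (57% of clearance) increases to 1.6× activity: 0.57 × 1.6 = 0.912.
The CYP2C9 pathway (32% of clearance) is boosted to 2.7× activity: 0.32 × 2.7 = 0.864.
Non-CYP routes (11%) are unchanged.
CL_new/CL_old = 0.912 + 0.864 + 0.11 = 1.886.
Because systemic exposure varies inversely with clearance, the combined effect is 1 / 1.886 = 0.53.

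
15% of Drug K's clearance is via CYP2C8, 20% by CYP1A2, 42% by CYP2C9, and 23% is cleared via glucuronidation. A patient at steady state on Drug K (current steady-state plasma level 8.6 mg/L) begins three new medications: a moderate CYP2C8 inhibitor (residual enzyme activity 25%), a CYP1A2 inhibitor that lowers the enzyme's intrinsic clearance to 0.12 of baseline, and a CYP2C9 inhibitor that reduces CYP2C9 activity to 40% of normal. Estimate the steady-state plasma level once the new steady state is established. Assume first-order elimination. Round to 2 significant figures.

The CYP2C8 pathway (15% of clearance) falls to 0.25× activity: 0.15 × 0.25 = 0.0375.
The CYP1A2 pathway (20% of clearance) drops to 0.12× activity: 0.2 × 0.12 = 0.024.
The CYP2C9 pathway (42% of clearance) drops to 0.4× activity: 0.42 × 0.4 = 0.168.
Non-CYP routes (23%) are unchanged.
Relative clearance = 0.0375 + 0.024 + 0.168 + 0.23 = 0.4595.
Dividing the baseline by the relative clearance: 8.6 / 0.4595 = 19 mg/L.

19 mg/L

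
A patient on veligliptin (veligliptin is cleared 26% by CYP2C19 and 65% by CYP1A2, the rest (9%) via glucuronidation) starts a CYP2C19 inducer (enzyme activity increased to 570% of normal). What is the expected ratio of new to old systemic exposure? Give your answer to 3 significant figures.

The CYP2C19 pathway (26% of clearance) increases to 5.7× activity: 0.26 × 5.7 = 1.482.
CYP1A2 (65%) and the residual 9% are unaffected.
Relative clearance = 1.482 + 0.65 + 0.09 = 2.222.
Systemic exposure ratio = CL_old/CL_new = 1 / 2.222 = 0.450.

0.450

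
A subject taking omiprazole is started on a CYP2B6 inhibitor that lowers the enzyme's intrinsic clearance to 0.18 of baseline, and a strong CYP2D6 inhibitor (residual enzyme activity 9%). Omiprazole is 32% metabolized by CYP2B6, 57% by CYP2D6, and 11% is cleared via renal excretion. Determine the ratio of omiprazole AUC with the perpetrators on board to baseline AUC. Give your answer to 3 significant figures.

The CYP2B6 pathway (32% of clearance) falls to 0.18× activity: 0.32 × 0.18 = 0.0576.
The CYP2D6 pathway (57% of clearance) drops to 0.09× activity: 0.57 × 0.09 = 0.0513.
The remaining 11% of clearance is unaffected.
New clearance relative to baseline: 0.0576 + 0.0513 + 0.11 = 0.2189.
AUC ∝ 1/CL: fold-change = 1 / 0.2189 = 4.57.

4.57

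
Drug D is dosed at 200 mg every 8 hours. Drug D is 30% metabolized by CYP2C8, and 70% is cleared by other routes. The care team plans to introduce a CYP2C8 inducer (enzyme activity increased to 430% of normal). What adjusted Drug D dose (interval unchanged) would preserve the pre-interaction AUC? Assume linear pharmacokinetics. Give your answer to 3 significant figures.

The CYP2C8 pathway (30% of clearance) increases to 4.3× activity: 0.3 × 4.3 = 1.29.
The remaining 70% of clearance is unaffected.
CL_new/CL_old = 1.29 + 0.7 = 1.99.
Css,avg = (dose rate)/CL, so holding Css fixed requires dose ∝ CL: 200 × 1.99 = 398 mg.

398 mg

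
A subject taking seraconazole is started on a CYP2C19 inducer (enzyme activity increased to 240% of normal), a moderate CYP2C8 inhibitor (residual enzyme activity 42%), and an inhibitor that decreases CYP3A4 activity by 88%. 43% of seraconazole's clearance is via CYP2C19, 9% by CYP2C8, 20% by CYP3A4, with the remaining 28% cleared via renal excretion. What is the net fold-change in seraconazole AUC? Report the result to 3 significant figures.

CYP2C19: 0.43 × 2.4 = 1.032
CYP2C8: 0.09 × 0.42 = 0.0378
CYP3A4: 0.2 × 0.12 = 0.024
Other: 0.28 (unchanged)
New clearance relative to baseline: 1.032 + 0.0378 + 0.024 + 0.28 = 1.3738.
Because AUC varies inversely with clearance, the combined effect is 1 / 1.3738 = 0.728.

0.728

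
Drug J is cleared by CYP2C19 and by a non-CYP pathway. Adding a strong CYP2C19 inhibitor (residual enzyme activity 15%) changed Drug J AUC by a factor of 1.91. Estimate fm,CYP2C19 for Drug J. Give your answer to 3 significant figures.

Let fm be the CYP2C19 fraction. New clearance relative to baseline = fm × 0.15 + (1 − fm).
AUC ratio = 1 / (new CL fraction), so new CL fraction = 1 / 1.91 = 0.5236.
fm × 0.15 + 1 − fm = 0.5236  ⇒  fm × (0.15 − 1) = −0.4764  ⇒  fm = 0.561.

0.561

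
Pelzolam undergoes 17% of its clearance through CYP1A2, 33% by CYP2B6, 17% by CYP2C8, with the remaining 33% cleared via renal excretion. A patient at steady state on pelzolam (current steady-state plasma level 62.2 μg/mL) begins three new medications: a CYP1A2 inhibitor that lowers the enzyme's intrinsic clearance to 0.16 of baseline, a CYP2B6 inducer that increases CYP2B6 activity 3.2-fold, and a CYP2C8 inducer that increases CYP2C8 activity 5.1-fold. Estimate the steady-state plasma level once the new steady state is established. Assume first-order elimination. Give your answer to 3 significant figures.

The CYP1A2 pathway (17% of clearance) is reduced to 0.16× activity: 0.17 × 0.16 = 0.0272.
The CYP2B6 pathway (33% of clearance) increases to 3.2× activity: 0.33 × 3.2 = 1.056.
The CYP2C8 pathway (17% of clearance) is boosted to 5.1× activity: 0.17 × 5.1 = 0.867.
The remaining 33% of clearance is unaffected.
CL_new/CL_old = 0.0272 + 1.056 + 0.867 + 0.33 = 2.2802.
Steady-state plasma level ∝ 1/CL: new value = 62.2 / 2.2802 = 27.3 μg/mL.

27.3 μg/mL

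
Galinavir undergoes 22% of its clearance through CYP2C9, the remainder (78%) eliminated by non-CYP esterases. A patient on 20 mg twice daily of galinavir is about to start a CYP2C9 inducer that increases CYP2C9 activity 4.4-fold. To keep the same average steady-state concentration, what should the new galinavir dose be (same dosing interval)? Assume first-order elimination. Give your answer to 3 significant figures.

CYP2C9: 0.22 × 4.4 = 0.968
Other: 0.78 (unchanged)
Relative clearance = 0.968 + 0.78 = 1.748.
To maintain the same steady-state level, dose must scale with clearance: new dose = 20 × 1.748 = 35.0 mg.

35.0 mg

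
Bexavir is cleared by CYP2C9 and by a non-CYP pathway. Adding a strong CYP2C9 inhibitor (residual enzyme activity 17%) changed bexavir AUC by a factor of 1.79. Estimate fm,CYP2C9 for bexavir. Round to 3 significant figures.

Let fm be the CYP2C9 fraction. New clearance relative to baseline = fm × 0.17 + (1 − fm).
AUC ratio = 1 / (new CL fraction), so new CL fraction = 1 / 1.79 = 0.5587.
fm × 0.17 + 1 − fm = 0.5587  ⇒  fm × (0.17 − 1) = −0.4413  ⇒  fm = 0.532.

0.532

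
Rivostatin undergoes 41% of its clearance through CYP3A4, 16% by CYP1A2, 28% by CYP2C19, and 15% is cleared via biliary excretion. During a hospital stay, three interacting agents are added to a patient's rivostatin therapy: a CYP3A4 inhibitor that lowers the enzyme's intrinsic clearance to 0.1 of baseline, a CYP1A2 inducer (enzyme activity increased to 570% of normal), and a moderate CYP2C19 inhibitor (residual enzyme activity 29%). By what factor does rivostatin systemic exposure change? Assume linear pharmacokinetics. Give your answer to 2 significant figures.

0.84

The CYP3A4 pathway (41% of clearance) is reduced to 0.1× activity: 0.41 × 0.1 = 0.041.
The CYP1A2 pathway (16% of clearance) rises to 5.7× activity: 0.16 × 5.7 = 0.912.
The CYP2C19 pathway (28% of clearance) falls to 0.29× activity: 0.28 × 0.29 = 0.0812.
The remaining 15% of clearance is unaffected.
New clearance relative to baseline: 0.041 + 0.912 + 0.0812 + 0.15 = 1.1842.
Because systemic exposure varies inversely with clearance, the combined effect is 1 / 1.1842 = 0.84.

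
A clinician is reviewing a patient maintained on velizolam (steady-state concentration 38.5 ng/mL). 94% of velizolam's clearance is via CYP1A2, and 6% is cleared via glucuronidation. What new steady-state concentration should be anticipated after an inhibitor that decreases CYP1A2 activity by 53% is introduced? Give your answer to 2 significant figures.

77 ng/mL

The CYP1A2 pathway (94% of clearance) falls to 0.47× activity: 0.94 × 0.47 = 0.4418.
Non-CYP routes (6%) are unchanged.
CL_new/CL_old = 0.4418 + 0.06 = 0.5018.
With dosing unchanged, steady-state concentration scales as 1/CL: 38.5 / 0.5018 = 77 ng/mL.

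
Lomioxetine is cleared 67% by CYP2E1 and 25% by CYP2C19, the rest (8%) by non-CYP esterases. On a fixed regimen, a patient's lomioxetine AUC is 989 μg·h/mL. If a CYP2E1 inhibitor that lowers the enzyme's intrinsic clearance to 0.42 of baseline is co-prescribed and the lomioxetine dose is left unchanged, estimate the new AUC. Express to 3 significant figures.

1.62 × 10³ μg·h/mL

The CYP2E1 pathway (67% of clearance) drops to 0.42× activity: 0.67 × 0.42 = 0.2814.
CYP2C19 (25%) and the residual 8% are unaffected.
Relative clearance = 0.2814 + 0.25 + 0.08 = 0.6114.
New AUC = baseline ÷ relative clearance = 989 / 0.6114 = 1.62 × 10³ μg·h/mL.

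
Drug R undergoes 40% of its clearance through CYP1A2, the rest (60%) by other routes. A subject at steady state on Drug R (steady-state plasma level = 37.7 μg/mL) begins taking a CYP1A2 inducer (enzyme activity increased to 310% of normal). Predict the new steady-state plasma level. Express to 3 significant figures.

20.5 μg/mL

The CYP1A2 pathway (40% of clearance) rises to 3.1× activity: 0.4 × 3.1 = 1.24.
The remaining 60% of clearance is unaffected.
CL_new/CL_old = 1.24 + 0.6 = 1.84.
New steady-state plasma level = baseline ÷ relative clearance = 37.7 / 1.84 = 20.5 μg/mL.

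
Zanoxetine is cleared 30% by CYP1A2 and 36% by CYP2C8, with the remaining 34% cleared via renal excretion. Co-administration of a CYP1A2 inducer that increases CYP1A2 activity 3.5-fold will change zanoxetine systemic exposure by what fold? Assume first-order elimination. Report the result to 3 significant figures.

CYP1A2: 0.3 × 3.5 = 1.05
CYP2C8: 0.36 (unchanged)
Other: 0.34 (unchanged)
Relative clearance = 1.05 + 0.36 + 0.34 = 1.75.
Systemic exposure ratio = CL_old/CL_new = 1 / 1.75 = 0.571.

0.571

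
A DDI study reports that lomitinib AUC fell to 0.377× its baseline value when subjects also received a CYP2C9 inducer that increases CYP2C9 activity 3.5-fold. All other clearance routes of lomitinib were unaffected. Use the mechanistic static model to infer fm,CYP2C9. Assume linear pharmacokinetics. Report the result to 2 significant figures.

Call the CYP2C9 fraction fm. After the interaction, CL_new/CL_old = fm × 3.5 + (1 − fm).
AUC ratio = 1 / (new CL fraction), so new CL fraction = 1 / 0.377 = 2.653.
fm × 3.5 + 1 − fm = 2.653  ⇒  fm × (3.5 − 1) = 1.653  ⇒  fm = 0.66.

0.66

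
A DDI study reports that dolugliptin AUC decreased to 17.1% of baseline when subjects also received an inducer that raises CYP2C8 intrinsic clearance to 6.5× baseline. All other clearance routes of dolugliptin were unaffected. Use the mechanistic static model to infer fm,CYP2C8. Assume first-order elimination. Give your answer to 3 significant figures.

Write x for the fraction cleared via CYP2C8. The observed AUC change means clearance rose to 1/0.171 = 5.848 of baseline.
Only the CYP2C8 route changed, so 5.848 = x·6.5 + (1 − x), giving x = 0.881.

0.881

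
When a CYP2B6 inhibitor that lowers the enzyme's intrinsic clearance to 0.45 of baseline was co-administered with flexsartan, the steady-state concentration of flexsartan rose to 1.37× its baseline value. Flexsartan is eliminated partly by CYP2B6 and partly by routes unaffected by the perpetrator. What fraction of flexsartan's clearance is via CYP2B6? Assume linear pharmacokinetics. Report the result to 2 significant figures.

Call the CYP2B6 fraction fm. After the interaction, CL_new/CL_old = fm × 0.45 + (1 − fm).
Steady-state concentration ratio = 1 / (new CL fraction), so new CL fraction = 1 / 1.37 = 0.7299.
fm × 0.45 + 1 − fm = 0.7299  ⇒  fm × (0.45 − 1) = −0.2701  ⇒  fm = 0.49.

0.49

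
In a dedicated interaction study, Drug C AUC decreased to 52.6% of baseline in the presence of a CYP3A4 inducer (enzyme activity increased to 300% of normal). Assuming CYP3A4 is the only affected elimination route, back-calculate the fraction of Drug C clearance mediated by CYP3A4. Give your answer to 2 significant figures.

Let fm be the CYP3A4 fraction. New clearance relative to baseline = fm × 3 + (1 − fm).
AUC ratio = 1 / (new CL fraction), so new CL fraction = 1 / 0.526 = 1.901.
fm × 3 + 1 − fm = 1.901  ⇒  fm × (3 − 1) = 0.9011  ⇒  fm = 0.45.

0.45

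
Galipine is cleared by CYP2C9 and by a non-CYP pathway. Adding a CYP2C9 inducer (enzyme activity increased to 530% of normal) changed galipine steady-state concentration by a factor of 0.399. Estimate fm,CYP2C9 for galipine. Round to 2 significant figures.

Let fm be the CYP2C9 fraction. New clearance relative to baseline = fm × 5.3 + (1 − fm).
Steady-state concentration ratio = 1 / (new CL fraction), so new CL fraction = 1 / 0.399 = 2.506.
fm × 5.3 + 1 − fm = 2.506  ⇒  fm × (5.3 − 1) = 1.506  ⇒  fm = 0.35.

0.35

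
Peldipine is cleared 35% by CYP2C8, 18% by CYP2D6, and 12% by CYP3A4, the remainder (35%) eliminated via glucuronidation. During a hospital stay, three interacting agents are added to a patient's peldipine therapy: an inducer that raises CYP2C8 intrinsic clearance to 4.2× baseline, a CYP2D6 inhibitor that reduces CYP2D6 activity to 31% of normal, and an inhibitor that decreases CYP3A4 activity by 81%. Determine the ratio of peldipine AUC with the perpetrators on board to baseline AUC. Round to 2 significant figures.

The CYP2C8 pathway (35% of clearance) is boosted to 4.2× activity: 0.35 × 4.2 = 1.47.
The CYP2D6 pathway (18% of clearance) is reduced to 0.31× activity: 0.18 × 0.31 = 0.0558.
The CYP3A4 pathway (12% of clearance) is reduced to 0.19× activity: 0.12 × 0.19 = 0.0228.
The remaining 35% of clearance is unaffected.
Relative clearance = 1.47 + 0.0558 + 0.0228 + 0.35 = 1.8986.
Because AUC varies inversely with clearance, the combined effect is 1 / 1.8986 = 0.53.

0.53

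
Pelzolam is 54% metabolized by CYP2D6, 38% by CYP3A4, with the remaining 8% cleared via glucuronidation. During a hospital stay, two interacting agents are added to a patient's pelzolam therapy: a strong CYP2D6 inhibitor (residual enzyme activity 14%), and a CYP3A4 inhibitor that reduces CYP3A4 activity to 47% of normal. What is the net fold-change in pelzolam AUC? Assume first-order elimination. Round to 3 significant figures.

The CYP2D6 pathway (54% of clearance) falls to 0.14× activity: 0.54 × 0.14 = 0.0756.
The CYP3A4 pathway (38% of clearance) drops to 0.47× activity: 0.38 × 0.47 = 0.1786.
Non-CYP routes (8%) are unchanged.
New clearance relative to baseline: 0.0756 + 0.1786 + 0.08 = 0.3342.
Because AUC varies inversely with clearance, the combined effect is 1 / 0.3342 = 2.99.

2.99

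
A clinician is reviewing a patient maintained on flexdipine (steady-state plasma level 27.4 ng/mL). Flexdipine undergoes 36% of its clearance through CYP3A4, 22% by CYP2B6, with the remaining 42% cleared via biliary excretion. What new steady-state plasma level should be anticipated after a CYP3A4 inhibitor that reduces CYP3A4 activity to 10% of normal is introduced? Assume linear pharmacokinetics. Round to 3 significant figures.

40.5 ng/mL

The CYP3A4 pathway (36% of clearance) is reduced to 0.1× activity: 0.36 × 0.1 = 0.036.
CYP2B6 (22%) and the residual 42% are unaffected.
New clearance relative to baseline: 0.036 + 0.22 + 0.42 = 0.676.
Steady-state plasma level ∝ 1/CL, so new value = 27.4 / 0.676 = 40.5 ng/mL.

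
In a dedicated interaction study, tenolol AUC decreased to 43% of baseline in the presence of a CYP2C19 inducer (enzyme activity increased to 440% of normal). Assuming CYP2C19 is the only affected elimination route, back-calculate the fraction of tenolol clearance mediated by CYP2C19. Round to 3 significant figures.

0.390

CL'/CL = 1 / 0.430 = 2.326
4.4·fm + (1 − fm) = 2.326
fm = (2.326 − 1) / (4.4 − 1) = 0.390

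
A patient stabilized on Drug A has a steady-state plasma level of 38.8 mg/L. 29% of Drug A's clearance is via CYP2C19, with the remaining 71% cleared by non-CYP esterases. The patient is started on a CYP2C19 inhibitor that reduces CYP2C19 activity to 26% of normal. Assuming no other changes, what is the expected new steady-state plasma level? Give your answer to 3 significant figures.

49.4 mg/L

The CYP2C19 pathway (29% of clearance) is reduced to 0.26× activity: 0.29 × 0.26 = 0.0754.
The remaining 71% of clearance is unaffected.
Relative clearance = 0.0754 + 0.71 = 0.7854.
With dosing unchanged, steady-state plasma level scales as 1/CL: 38.8 / 0.7854 = 49.4 mg/L.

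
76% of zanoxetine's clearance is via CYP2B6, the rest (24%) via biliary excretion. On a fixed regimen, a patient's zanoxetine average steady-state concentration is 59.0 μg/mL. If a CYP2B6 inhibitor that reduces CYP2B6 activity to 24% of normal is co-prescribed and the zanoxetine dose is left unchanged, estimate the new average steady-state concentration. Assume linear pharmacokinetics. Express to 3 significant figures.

CYP2B6: 0.76 × 0.24 = 0.1824
Other: 0.24 (unchanged)
Relative clearance = 0.1824 + 0.24 = 0.4224.
With dosing unchanged, average steady-state concentration scales as 1/CL: 59.0 / 0.4224 = 140 μg/mL.

140 μg/mL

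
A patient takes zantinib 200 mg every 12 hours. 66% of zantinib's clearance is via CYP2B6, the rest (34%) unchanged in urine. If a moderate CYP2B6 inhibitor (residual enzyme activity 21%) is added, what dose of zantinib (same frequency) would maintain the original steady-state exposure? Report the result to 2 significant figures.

The CYP2B6 pathway (66% of clearance) drops to 0.21× activity: 0.66 × 0.21 = 0.1386.
Non-CYP routes (34%) are unchanged.
New clearance relative to baseline: 0.1386 + 0.34 = 0.4786.
Css,avg = (dose rate)/CL, so holding Css fixed requires dose ∝ CL: 200 × 0.4786 = 96 mg.

96 mg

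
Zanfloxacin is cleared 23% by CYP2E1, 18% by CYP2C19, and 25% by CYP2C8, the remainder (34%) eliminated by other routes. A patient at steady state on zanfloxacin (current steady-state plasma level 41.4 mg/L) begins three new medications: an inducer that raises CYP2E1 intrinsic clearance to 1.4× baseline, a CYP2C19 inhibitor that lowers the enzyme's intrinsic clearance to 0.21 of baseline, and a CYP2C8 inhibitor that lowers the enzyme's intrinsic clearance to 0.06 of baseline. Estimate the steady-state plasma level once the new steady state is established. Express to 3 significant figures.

57.9 mg/L

The CYP2E1 pathway (23% of clearance) rises to 1.4× activity: 0.23 × 1.4 = 0.322.
The CYP2C19 pathway (18% of clearance) drops to 0.21× activity: 0.18 × 0.21 = 0.0378.
The CYP2C8 pathway (25% of clearance) drops to 0.06× activity: 0.25 × 0.06 = 0.015.
The remaining 34% of clearance is unaffected.
CL_new/CL_old = 0.322 + 0.0378 + 0.015 + 0.34 = 0.7148.
Dividing the baseline by the relative clearance: 41.4 / 0.7148 = 57.9 mg/L.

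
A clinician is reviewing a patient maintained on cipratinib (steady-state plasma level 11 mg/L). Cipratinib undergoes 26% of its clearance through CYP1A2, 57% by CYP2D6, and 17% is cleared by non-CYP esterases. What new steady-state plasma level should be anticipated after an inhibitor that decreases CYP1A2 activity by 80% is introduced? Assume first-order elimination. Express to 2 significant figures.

The CYP1A2 pathway (26% of clearance) drops to 0.2× activity: 0.26 × 0.2 = 0.052.
CYP2D6 (57%) and the residual 17% are unaffected.
New clearance relative to baseline: 0.052 + 0.57 + 0.17 = 0.792.
With dosing unchanged, steady-state plasma level scales as 1/CL: 11 / 0.792 = 14 mg/L.

14 mg/L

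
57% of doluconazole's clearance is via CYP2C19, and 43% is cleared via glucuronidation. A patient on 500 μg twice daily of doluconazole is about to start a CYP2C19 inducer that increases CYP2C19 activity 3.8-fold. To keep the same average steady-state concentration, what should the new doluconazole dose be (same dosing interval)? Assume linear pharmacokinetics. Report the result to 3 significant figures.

The CYP2C19 pathway (57% of clearance) rises to 3.8× activity: 0.57 × 3.8 = 2.166.
The remaining 43% of clearance is unaffected.
New clearance relative to baseline: 2.166 + 0.43 = 2.596.
Exposure is unchanged when dose changes in proportion to clearance. New dose = 500 μg × 2.596 = 1.30 × 10³ μg.

1.30 × 10³ μg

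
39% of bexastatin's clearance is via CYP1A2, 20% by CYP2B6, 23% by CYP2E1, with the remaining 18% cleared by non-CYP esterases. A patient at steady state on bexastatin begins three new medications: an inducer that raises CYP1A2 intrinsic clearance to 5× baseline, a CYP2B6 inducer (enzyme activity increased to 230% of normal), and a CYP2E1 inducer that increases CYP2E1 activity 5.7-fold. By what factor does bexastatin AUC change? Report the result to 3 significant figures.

CYP1A2: 0.39 × 5 = 1.95
CYP2B6: 0.2 × 2.3 = 0.46
CYP2E1: 0.23 × 5.7 = 1.311
Other: 0.18 (unchanged)
Relative clearance = 1.95 + 0.46 + 1.311 + 0.18 = 3.901.
Because AUC varies inversely with clearance, the combined effect is 1 / 3.901 = 0.256.

0.256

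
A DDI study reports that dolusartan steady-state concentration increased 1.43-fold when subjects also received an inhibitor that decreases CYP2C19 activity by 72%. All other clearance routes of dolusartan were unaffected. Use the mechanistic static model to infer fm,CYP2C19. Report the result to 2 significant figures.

CL'/CL = 1 / 1.43 = 0.6993
0.28·fm + (1 − fm) = 0.6993
fm = (0.6993 − 1) / (0.28 − 1) = 0.42

0.42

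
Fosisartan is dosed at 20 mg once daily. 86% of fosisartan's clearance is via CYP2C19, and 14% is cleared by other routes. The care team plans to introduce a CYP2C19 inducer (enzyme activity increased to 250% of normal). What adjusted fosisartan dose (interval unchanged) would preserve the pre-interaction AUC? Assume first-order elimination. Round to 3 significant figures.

45.8 mg

The CYP2C19 pathway (86% of clearance) increases to 2.5× activity: 0.86 × 2.5 = 2.15.
The remaining 14% of clearance is unaffected.
New clearance relative to baseline: 2.15 + 0.14 = 2.29.
Exposure is unchanged when dose changes in proportion to clearance. New dose = 20 mg × 2.29 = 45.8 mg.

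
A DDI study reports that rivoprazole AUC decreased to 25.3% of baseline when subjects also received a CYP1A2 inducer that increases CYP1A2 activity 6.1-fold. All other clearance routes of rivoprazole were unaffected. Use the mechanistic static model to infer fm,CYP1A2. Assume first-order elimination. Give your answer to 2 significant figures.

Let x = fm,CYP1A2. Because AUC ∝ 1/CL, relative clearance rose to 1/0.253 = 3.953.
Setting x·6.1 + (1 − x) = 3.953 and solving: x = (3.953 − 1)/(6.1 − 1) = 0.58.

0.58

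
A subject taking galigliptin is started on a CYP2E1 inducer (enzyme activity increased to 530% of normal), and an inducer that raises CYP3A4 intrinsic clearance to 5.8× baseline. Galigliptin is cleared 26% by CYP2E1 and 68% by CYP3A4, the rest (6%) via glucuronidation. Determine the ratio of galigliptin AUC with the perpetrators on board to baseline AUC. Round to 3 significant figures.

0.186

CYP2E1: 0.26 × 5.3 = 1.378
CYP3A4: 0.68 × 5.8 = 3.944
Other: 0.06 (unchanged)
CL_new/CL_old = 1.378 + 3.944 + 0.06 = 5.382.
AUC ∝ 1/CL: fold-change = 1 / 5.382 = 0.186.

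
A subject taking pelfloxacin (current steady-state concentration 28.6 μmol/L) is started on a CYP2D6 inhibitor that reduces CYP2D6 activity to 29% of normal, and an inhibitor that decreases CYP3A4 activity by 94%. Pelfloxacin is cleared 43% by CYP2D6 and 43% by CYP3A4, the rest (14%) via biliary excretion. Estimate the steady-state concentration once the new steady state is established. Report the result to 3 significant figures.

98.5 μmol/L

The CYP2D6 pathway (43% of clearance) is reduced to 0.29× activity: 0.43 × 0.29 = 0.1247.
The CYP3A4 pathway (43% of clearance) is reduced to 0.06× activity: 0.43 × 0.06 = 0.0258.
Non-CYP routes (14%) are unchanged.
Relative clearance = 0.1247 + 0.0258 + 0.14 = 0.2905.
New steady-state concentration = 28.6 / 0.2905 = 98.5 μmol/L (concentration scales inversely with clearance).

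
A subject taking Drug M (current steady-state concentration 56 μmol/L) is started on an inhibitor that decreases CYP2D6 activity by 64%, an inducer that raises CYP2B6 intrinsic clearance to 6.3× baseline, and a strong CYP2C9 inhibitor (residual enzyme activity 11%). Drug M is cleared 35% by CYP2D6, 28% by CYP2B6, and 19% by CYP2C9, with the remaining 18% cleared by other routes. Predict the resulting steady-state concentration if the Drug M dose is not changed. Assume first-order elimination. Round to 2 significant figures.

27 μmol/L

CYP2D6: 0.35 × 0.36 = 0.126
CYP2B6: 0.28 × 6.3 = 1.764
CYP2C9: 0.19 × 0.11 = 0.0209
Other: 0.18 (unchanged)
Relative clearance = 0.126 + 1.764 + 0.0209 + 0.18 = 2.0909.
Dividing the baseline by the relative clearance: 56 / 2.0909 = 27 μmol/L.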